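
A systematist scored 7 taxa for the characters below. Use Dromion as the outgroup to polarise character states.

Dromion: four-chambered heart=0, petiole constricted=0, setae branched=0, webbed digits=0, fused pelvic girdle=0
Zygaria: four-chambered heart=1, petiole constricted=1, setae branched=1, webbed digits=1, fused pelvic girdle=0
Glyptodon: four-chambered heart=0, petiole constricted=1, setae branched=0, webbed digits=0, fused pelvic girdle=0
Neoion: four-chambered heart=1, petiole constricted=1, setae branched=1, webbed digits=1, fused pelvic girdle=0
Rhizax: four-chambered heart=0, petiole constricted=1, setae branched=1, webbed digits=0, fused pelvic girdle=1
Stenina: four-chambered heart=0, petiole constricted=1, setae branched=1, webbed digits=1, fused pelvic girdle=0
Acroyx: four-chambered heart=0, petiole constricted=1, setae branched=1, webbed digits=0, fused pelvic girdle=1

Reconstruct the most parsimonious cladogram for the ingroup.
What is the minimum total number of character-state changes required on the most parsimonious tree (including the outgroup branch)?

The outgroup has state '0' for every character, so '1' is the derived state throughout.
Only Neoion and Zygaria show the derived state '1' for four-chambered heart, supporting them as a clade.
petiole constricted (derived state '1') is shared by all ingroup taxa — unites the whole ingroup.
setae branched: derived state '1' in Acroyx, Neoion, Rhizax, Stenina, and Zygaria only — synapomorphy for {Acroyx, Neoion, Rhizax, Stenina, Zygaria}.
webbed digits (derived state '1') is shared by Neoion, Stenina, and Zygaria — a synapomorphy uniting that clade.
fused pelvic girdle: derived state '1' in Acroyx and Rhizax only — synapomorphy for {Acroyx, Rhizax}.
Most parsimonious ingroup topology: ((((Zygaria,Neoion),Stenina),(Rhizax,Acroyx)),Glyptodon).
Changes per character on this tree: four-chambered heart: 1; petiole constricted: 1; setae branched: 1; webbed digits: 1; fused pelvic girdle: 1.
Total = 5.

5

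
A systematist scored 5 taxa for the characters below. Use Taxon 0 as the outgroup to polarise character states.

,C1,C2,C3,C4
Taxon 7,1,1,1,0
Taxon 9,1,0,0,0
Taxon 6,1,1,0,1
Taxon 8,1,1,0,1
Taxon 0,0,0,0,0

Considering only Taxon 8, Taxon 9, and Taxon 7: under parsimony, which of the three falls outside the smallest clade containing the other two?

Taxon 9

The outgroup has state '0' for every character, so '1' is the derived state throughout.
C1 (derived state '1') is shared by all ingroup taxa — unites the whole ingroup.
C2: derived state '1' in Taxon 6, Taxon 7, and Taxon 8 only — synapomorphy for {Taxon 6, Taxon 7, Taxon 8}.
C3 (derived state '1') is unique to Taxon 7 (autapomorphy; uninformative for grouping).
C4 (derived state '1') is shared by Taxon 6 and Taxon 8 — a synapomorphy uniting that clade.
Most parsimonious ingroup topology: (((Taxon 8,Taxon 6),Taxon 7),Taxon 9).
Taxon 7 and Taxon 8 share a more recent common ancestor with each other than either does with Taxon 9, so Taxon 9 is the least closely related of the three.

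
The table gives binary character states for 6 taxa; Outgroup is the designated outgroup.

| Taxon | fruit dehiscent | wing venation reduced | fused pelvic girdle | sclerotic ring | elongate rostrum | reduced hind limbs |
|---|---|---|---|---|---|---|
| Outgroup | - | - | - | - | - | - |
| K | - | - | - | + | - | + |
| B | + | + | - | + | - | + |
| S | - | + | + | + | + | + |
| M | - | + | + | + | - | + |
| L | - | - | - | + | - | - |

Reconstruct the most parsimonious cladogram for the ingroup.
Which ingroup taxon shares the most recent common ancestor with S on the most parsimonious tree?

The outgroup has state '-' for every character, so '+' is the derived state throughout.
fruit dehiscent: derived state '+' in B only — an autapomorphy, so it tells us nothing about relationships among taxa.
wing venation reduced (derived state '+') is shared by B, M, and S — a synapomorphy uniting that clade.
Only M and S show the derived state '+' for fused pelvic girdle, supporting them as a clade.
All ingroup taxa share the derived state '+' for sclerotic ring; it defines the ingroup but does not resolve relationships within it.
elongate rostrum: derived state '+' in S only — an autapomorphy, so it tells us nothing about relationships among taxa.
reduced hind limbs: derived state '+' in B, K, M, and S only — synapomorphy for {B, K, M, S}.
Most parsimonious ingroup topology: ((K,(B,(S,M))),L).
S and M form a cherry on this tree, so they are sister taxa.

M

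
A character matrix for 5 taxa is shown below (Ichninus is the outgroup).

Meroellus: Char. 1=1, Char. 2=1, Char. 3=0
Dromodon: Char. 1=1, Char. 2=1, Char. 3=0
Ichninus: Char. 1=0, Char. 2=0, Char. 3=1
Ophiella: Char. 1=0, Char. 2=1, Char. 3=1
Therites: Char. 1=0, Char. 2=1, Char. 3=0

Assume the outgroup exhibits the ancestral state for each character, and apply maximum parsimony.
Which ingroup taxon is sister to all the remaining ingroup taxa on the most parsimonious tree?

Character polarity is set by the outgroup: the derived state is whichever differs from the outgroup's state, so for Char. 3 the derived state is '0', and for the remaining characters it is '1'.
Char. 1 (derived state '1') is shared by Dromodon and Meroellus — a synapomorphy uniting that clade.
Char. 2 (derived state '1') is shared by all ingroup taxa — unites the whole ingroup.
Char. 3: derived state '0' in Dromodon, Meroellus, and Therites only — synapomorphy for {Dromodon, Meroellus, Therites}.
Most parsimonious ingroup topology: (((Dromodon,Meroellus),Therites),Ophiella).
Ophiella is sister to the clade containing all other ingroup taxa, so it is the earliest-diverging (most basal) ingroup lineage.

Ophiella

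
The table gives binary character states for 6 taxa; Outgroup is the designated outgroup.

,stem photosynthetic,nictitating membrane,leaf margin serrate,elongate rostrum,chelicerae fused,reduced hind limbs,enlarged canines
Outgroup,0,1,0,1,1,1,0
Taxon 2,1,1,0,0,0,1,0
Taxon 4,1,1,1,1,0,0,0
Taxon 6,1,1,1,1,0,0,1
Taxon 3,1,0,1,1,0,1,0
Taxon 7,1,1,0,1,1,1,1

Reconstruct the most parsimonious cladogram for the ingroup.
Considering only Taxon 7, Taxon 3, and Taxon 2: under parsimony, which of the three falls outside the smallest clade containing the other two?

Character polarity is set by the outgroup: the derived state is whichever differs from the outgroup's state, so for nictitating membrane, elongate rostrum, chelicerae fused, reduced hind limbs the derived state is '0', and for the remaining characters it is '1'.
stem photosynthetic (derived state '1') is shared by all ingroup taxa — unites the whole ingroup.
nictitating membrane: derived state '0' in Taxon 3 only — an autapomorphy, so it tells us nothing about relationships among taxa.
leaf margin serrate (derived state '1') is shared by Taxon 3, Taxon 4, and Taxon 6 — a synapomorphy uniting that clade.
elongate rostrum (derived state '0') is unique to Taxon 2 (autapomorphy; uninformative for grouping).
chelicerae fused (derived state '0') is shared by Taxon 2, Taxon 3, Taxon 4, and Taxon 6 — a synapomorphy uniting that clade.
Only Taxon 4 and Taxon 6 show the derived state '0' for reduced hind limbs, supporting them as a clade.
enlarged canines groups Taxon 6 and Taxon 7, which is incompatible with the clades supported by the remaining characters; treating it as convergent (homoplasy) costs fewer steps than any alternative tree.
Most parsimonious ingroup topology: ((Taxon 2,((Taxon 4,Taxon 6),Taxon 3)),Taxon 7).
Taxon 3 and Taxon 2 share a more recent common ancestor with each other than either does with Taxon 7, so Taxon 7 is the least closely related of the three.

Taxon 7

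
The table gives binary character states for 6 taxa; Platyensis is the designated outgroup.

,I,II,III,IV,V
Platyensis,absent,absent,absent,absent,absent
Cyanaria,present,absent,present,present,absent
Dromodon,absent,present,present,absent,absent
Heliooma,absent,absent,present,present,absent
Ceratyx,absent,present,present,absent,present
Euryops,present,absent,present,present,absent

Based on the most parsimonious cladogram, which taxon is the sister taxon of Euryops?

The outgroup has state 'absent' for every character, so 'present' is the derived state throughout.
Only Cyanaria and Euryops show the derived state 'present' for I, supporting them as a clade.
II (derived state 'present') is shared by Ceratyx and Dromodon — a synapomorphy uniting that clade.
III (derived state 'present') is shared by all ingroup taxa — unites the whole ingroup.
IV (derived state 'present') is shared by Cyanaria, Euryops, and Heliooma — a synapomorphy uniting that clade.
V (derived state 'present') is unique to Ceratyx (autapomorphy; uninformative for grouping).
Most parsimonious ingroup topology: (((Euryops,Cyanaria),Heliooma),(Ceratyx,Dromodon)).
Euryops and Cyanaria form a cherry on this tree, so they are sister taxa.

Cyanaria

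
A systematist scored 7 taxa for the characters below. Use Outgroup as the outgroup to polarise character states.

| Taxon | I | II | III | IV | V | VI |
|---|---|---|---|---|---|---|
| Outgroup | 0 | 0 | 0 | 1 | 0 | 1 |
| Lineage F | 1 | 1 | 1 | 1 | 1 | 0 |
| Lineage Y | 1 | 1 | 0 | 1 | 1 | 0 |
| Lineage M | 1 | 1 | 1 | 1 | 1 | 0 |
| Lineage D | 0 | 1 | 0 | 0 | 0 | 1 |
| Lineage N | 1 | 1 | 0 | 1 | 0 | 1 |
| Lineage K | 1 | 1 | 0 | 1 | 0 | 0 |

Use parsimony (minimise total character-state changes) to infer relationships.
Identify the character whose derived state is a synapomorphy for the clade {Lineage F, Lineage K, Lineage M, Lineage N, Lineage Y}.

I

Character polarity is set by the outgroup: the derived state is whichever differs from the outgroup's state, so for IV, VI the derived state is '0', and for the remaining characters it is '1'.
Only Lineage F, Lineage K, Lineage M, Lineage N, and Lineage Y show the derived state '1' for I, supporting them as a clade.
All ingroup taxa share the derived state '1' for II; it defines the ingroup but does not resolve relationships within it.
III: derived state '1' in Lineage F and Lineage M only — synapomorphy for {Lineage F, Lineage M}.
IV: derived state '0' in Lineage D only — an autapomorphy, so it tells us nothing about relationships among taxa.
V (derived state '1') is shared by Lineage F, Lineage M, and Lineage Y — a synapomorphy uniting that clade.
VI (derived state '0') is shared by Lineage F, Lineage K, Lineage M, and Lineage Y — a synapomorphy uniting that clade.
Most parsimonious ingroup topology: (((((Lineage F,Lineage M),Lineage Y),Lineage K),Lineage N),Lineage D).
The clade {Lineage F, Lineage K, Lineage M, Lineage N, Lineage Y} is supported by I: its derived state '1' occurs in exactly those taxa and in no other taxon (including the outgroup).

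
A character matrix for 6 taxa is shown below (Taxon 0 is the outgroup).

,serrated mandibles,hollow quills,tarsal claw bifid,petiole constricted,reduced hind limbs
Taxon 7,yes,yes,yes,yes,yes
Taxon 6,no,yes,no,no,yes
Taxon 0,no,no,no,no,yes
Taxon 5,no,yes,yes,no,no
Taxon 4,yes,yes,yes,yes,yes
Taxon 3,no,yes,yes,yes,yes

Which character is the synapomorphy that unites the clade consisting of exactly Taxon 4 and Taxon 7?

serrated mandibles

Character polarity is set by the outgroup: the derived state is whichever differs from the outgroup's state, so for reduced hind limbs the derived state is 'no', and for the remaining characters it is 'yes'.
serrated mandibles: derived state 'yes' in Taxon 4 and Taxon 7 only — synapomorphy for {Taxon 4, Taxon 7}.
All ingroup taxa share the derived state 'yes' for hollow quills; it defines the ingroup but does not resolve relationships within it.
Only Taxon 3, Taxon 4, Taxon 5, and Taxon 7 show the derived state 'yes' for tarsal claw bifid, supporting them as a clade.
petiole constricted: derived state 'yes' in Taxon 3, Taxon 4, and Taxon 7 only — synapomorphy for {Taxon 3, Taxon 4, Taxon 7}.
reduced hind limbs (derived state 'no') is unique to Taxon 5 (autapomorphy; uninformative for grouping).
Most parsimonious ingroup topology: (((Taxon 3,(Taxon 4,Taxon 7)),Taxon 5),Taxon 6).
The clade {Taxon 4, Taxon 7} is supported by serrated mandibles: its derived state 'yes' occurs in exactly those taxa and in no other taxon (including the outgroup).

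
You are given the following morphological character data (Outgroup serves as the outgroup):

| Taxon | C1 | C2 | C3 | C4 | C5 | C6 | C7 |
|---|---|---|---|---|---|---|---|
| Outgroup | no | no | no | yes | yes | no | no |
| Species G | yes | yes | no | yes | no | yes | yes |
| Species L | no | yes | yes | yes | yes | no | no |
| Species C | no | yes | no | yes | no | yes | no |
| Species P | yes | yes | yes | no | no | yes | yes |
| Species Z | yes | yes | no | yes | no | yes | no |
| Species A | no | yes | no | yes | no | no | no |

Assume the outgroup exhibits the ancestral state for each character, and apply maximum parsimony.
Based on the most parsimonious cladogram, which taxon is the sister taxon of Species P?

Species G

Character polarity is set by the outgroup: the derived state is whichever differs from the outgroup's state, so for C4, C5 the derived state is 'no', and for the remaining characters it is 'yes'.
Only Species G, Species P, and Species Z show the derived state 'yes' for C1, supporting them as a clade.
All ingroup taxa share the derived state 'yes' for C2; it defines the ingroup but does not resolve relationships within it.
C3 groups Species L and Species P, which is incompatible with the clades supported by the remaining characters; treating it as convergent (homoplasy) costs fewer steps than any alternative tree.
C4 (derived state 'no') is unique to Species P (autapomorphy; uninformative for grouping).
C5 (derived state 'no') is shared by Species A, Species C, Species G, Species P, and Species Z — a synapomorphy uniting that clade.
Only Species C, Species G, Species P, and Species Z show the derived state 'yes' for C6, supporting them as a clade.
C7: derived state 'yes' in Species G and Species P only — synapomorphy for {Species G, Species P}.
Most parsimonious ingroup topology: (((((Species G,Species P),Species Z),Species C),Species A),Species L).
Species P and Species G form a cherry on this tree, so they are sister taxa.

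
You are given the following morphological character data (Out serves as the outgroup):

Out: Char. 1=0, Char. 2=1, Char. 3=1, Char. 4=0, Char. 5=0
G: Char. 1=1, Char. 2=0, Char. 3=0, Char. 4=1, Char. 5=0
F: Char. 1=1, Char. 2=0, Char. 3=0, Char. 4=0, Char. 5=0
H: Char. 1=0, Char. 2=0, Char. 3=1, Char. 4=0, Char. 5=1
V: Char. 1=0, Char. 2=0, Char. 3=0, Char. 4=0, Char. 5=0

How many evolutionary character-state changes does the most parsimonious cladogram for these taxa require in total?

Character polarity is set by the outgroup: the derived state is whichever differs from the outgroup's state, so for Char. 2, Char. 3 the derived state is '0', and for the remaining characters it is '1'.
Char. 1: derived state '1' in F and G only — synapomorphy for {F, G}.
Char. 2 (derived state '0') is shared by all ingroup taxa — unites the whole ingroup.
Char. 3: derived state '0' in F, G, and V only — synapomorphy for {F, G, V}.
Char. 4 (derived state '1') is unique to G (autapomorphy; uninformative for grouping).
Char. 5: derived state '1' in H only — an autapomorphy, so it tells us nothing about relationships among taxa.
Most parsimonious ingroup topology: (((G,F),V),H).
Changes per character on this tree: Char. 1: 1; Char. 2: 1; Char. 3: 1; Char. 4: 1; Char. 5: 1.
Total = 5.

5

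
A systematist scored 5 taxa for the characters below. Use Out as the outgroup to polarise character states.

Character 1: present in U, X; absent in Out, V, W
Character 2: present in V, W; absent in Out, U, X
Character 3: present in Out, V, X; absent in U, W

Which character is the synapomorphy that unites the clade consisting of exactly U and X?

Character polarity is set by the outgroup: the derived state is whichever differs from the outgroup's state, so for Character 3 the derived state is 'absent', and for the remaining characters it is 'present'.
Character 1: derived state 'present' in U and X only — synapomorphy for {U, X}.
Only V and W show the derived state 'present' for Character 2, supporting them as a clade.
Character 3 groups U and W, which is incompatible with the clades supported by the remaining characters; treating it as convergent (homoplasy) costs fewer steps than any alternative tree.
Most parsimonious ingroup topology: ((V,W),(U,X)).
The clade {U, X} is supported by Character 1: its derived state 'present' occurs in exactly those taxa and in no other taxon (including the outgroup).

Character 1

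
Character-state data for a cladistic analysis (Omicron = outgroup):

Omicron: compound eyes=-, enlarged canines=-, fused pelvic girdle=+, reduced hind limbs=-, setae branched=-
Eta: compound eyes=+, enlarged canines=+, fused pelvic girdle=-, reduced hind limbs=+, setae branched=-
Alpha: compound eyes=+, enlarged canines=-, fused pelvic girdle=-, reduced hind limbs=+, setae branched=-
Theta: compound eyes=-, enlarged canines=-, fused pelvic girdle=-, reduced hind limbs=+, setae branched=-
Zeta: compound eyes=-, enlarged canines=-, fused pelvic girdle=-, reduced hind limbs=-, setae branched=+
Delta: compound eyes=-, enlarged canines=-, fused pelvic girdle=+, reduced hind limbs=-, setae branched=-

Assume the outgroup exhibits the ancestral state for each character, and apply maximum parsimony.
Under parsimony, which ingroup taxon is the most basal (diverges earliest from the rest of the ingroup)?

Delta

Character polarity is set by the outgroup: the derived state is whichever differs from the outgroup's state, so for fused pelvic girdle the derived state is '-', and for the remaining characters it is '+'.
Only Alpha and Eta show the derived state '+' for compound eyes, supporting them as a clade.
enlarged canines (derived state '+') is unique to Eta (autapomorphy; uninformative for grouping).
Only Alpha, Eta, Theta, and Zeta show the derived state '-' for fused pelvic girdle, supporting them as a clade.
reduced hind limbs (derived state '+') is shared by Alpha, Eta, and Theta — a synapomorphy uniting that clade.
setae branched (derived state '+') is unique to Zeta (autapomorphy; uninformative for grouping).
Most parsimonious ingroup topology: ((((Eta,Alpha),Theta),Zeta),Delta).
Delta is sister to the clade containing all other ingroup taxa, so it is the earliest-diverging (most basal) ingroup lineage.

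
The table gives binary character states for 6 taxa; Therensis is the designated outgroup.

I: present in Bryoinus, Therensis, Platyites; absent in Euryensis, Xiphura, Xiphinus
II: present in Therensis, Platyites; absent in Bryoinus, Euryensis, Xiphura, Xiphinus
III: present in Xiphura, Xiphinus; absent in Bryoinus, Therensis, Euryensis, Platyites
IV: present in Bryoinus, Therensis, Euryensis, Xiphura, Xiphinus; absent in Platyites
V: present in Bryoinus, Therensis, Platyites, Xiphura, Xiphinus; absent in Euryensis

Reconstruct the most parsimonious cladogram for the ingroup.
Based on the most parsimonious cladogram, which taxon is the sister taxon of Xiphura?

Xiphinus

Character polarity is set by the outgroup: the derived state is whichever differs from the outgroup's state, so for I, II, IV, V the derived state is 'absent', and for the remaining characters it is 'present'.
Only Euryensis, Xiphinus, and Xiphura show the derived state 'absent' for I, supporting them as a clade.
II: derived state 'absent' in Bryoinus, Euryensis, Xiphinus, and Xiphura only — synapomorphy for {Bryoinus, Euryensis, Xiphinus, Xiphura}.
Only Xiphinus and Xiphura show the derived state 'present' for III, supporting them as a clade.
IV (derived state 'absent') is unique to Platyites (autapomorphy; uninformative for grouping).
V: derived state 'absent' in Euryensis only — an autapomorphy, so it tells us nothing about relationships among taxa.
Most parsimonious ingroup topology: ((((Xiphinus,Xiphura),Euryensis),Bryoinus),Platyites).
Xiphura and Xiphinus form a cherry on this tree, so they are sister taxa.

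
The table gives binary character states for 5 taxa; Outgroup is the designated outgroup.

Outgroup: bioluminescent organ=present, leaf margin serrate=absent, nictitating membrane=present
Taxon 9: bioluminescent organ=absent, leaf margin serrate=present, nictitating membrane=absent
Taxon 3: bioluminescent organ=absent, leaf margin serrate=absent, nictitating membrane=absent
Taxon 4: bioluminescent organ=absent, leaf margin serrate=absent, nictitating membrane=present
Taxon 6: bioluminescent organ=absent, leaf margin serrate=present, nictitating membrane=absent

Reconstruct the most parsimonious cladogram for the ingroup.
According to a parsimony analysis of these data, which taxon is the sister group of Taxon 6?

Taxon 9

Character polarity is set by the outgroup: the derived state is whichever differs from the outgroup's state, so for bioluminescent organ, nictitating membrane the derived state is 'absent', and for the remaining characters it is 'present'.
All ingroup taxa share the derived state 'absent' for bioluminescent organ; it defines the ingroup but does not resolve relationships within it.
leaf margin serrate (derived state 'present') is shared by Taxon 6 and Taxon 9 — a synapomorphy uniting that clade.
Only Taxon 3, Taxon 6, and Taxon 9 show the derived state 'absent' for nictitating membrane, supporting them as a clade.
Most parsimonious ingroup topology: (((Taxon 9,Taxon 6),Taxon 3),Taxon 4).
Taxon 6 and Taxon 9 form a cherry on this tree, so they are sister taxa.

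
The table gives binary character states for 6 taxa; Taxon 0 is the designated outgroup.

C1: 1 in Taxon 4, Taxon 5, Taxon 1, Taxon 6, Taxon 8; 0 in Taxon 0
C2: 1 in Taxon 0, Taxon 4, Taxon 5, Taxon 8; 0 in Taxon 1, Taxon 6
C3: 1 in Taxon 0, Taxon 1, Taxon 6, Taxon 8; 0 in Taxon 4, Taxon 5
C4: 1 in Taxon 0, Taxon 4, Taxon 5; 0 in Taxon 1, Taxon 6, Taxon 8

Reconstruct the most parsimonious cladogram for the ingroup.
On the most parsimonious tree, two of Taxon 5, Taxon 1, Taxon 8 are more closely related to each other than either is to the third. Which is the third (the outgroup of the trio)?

Taxon 5

Character polarity is set by the outgroup: the derived state is whichever differs from the outgroup's state, so for C2, C3, C4 the derived state is '0', and for the remaining characters it is '1'.
All ingroup taxa share the derived state '1' for C1; it defines the ingroup but does not resolve relationships within it.
C2 (derived state '0') is shared by Taxon 1 and Taxon 6 — a synapomorphy uniting that clade.
C3: derived state '0' in Taxon 4 and Taxon 5 only — synapomorphy for {Taxon 4, Taxon 5}.
C4: derived state '0' in Taxon 1, Taxon 6, and Taxon 8 only — synapomorphy for {Taxon 1, Taxon 6, Taxon 8}.
Most parsimonious ingroup topology: ((Taxon 4,Taxon 5),((Taxon 1,Taxon 6),Taxon 8)).
Taxon 8 and Taxon 1 share a more recent common ancestor with each other than either does with Taxon 5, so Taxon 5 is the least closely related of the three.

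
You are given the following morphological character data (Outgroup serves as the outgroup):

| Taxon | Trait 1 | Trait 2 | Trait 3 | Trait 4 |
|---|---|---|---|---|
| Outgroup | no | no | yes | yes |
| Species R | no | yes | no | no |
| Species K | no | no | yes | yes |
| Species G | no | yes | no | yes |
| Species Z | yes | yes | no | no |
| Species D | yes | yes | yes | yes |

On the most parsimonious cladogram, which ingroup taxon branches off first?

Species K

Character polarity is set by the outgroup: the derived state is whichever differs from the outgroup's state, so for Trait 3, Trait 4 the derived state is 'no', and for the remaining characters it is 'yes'.
Trait 1 groups Species D and Species Z, which is incompatible with the clades supported by the remaining characters; treating it as convergent (homoplasy) costs fewer steps than any alternative tree.
Only Species D, Species G, Species R, and Species Z show the derived state 'yes' for Trait 2, supporting them as a clade.
Only Species G, Species R, and Species Z show the derived state 'no' for Trait 3, supporting them as a clade.
Only Species R and Species Z show the derived state 'no' for Trait 4, supporting them as a clade.
Most parsimonious ingroup topology: ((((Species R,Species Z),Species G),Species D),Species K).
Species K is sister to the clade containing all other ingroup taxa, so it is the earliest-diverging (most basal) ingroup lineage.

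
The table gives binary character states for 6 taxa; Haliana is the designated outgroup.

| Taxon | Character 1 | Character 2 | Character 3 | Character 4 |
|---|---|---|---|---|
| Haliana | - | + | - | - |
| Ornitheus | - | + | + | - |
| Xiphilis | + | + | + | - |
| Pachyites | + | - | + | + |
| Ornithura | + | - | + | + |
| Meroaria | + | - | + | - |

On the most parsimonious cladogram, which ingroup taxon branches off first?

Ornitheus

Character polarity is set by the outgroup: the derived state is whichever differs from the outgroup's state, so for Character 2 the derived state is '-', and for the remaining characters it is '+'.
Character 1 (derived state '+') is shared by Meroaria, Ornithura, Pachyites, and Xiphilis — a synapomorphy uniting that clade.
Character 2: derived state '-' in Meroaria, Ornithura, and Pachyites only — synapomorphy for {Meroaria, Ornithura, Pachyites}.
All ingroup taxa share the derived state '+' for Character 3; it defines the ingroup but does not resolve relationships within it.
Character 4 (derived state '+') is shared by Ornithura and Pachyites — a synapomorphy uniting that clade.
Most parsimonious ingroup topology: (Ornitheus,(Xiphilis,((Pachyites,Ornithura),Meroaria))).
Ornitheus is sister to the clade containing all other ingroup taxa, so it is the earliest-diverging (most basal) ingroup lineage.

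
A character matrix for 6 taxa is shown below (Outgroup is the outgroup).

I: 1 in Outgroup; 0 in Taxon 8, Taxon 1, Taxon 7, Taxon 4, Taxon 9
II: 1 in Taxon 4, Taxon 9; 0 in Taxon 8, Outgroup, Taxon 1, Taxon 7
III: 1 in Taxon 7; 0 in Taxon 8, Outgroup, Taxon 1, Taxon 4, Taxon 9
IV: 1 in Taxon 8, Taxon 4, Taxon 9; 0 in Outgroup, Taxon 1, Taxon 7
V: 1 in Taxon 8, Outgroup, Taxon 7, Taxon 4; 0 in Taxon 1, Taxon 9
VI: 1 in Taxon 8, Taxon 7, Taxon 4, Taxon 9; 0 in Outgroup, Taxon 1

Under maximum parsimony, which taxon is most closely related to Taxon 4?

Character polarity is set by the outgroup: the derived state is whichever differs from the outgroup's state, so for I, V the derived state is '0', and for the remaining characters it is '1'.
All ingroup taxa share the derived state '0' for I; it defines the ingroup but does not resolve relationships within it.
Only Taxon 4 and Taxon 9 show the derived state '1' for II, supporting them as a clade.
III (derived state '1') is unique to Taxon 7 (autapomorphy; uninformative for grouping).
Only Taxon 4, Taxon 8, and Taxon 9 show the derived state '1' for IV, supporting them as a clade.
V groups Taxon 1 and Taxon 9, which is incompatible with the clades supported by the remaining characters; treating it as convergent (homoplasy) costs fewer steps than any alternative tree.
VI: derived state '1' in Taxon 4, Taxon 7, Taxon 8, and Taxon 9 only — synapomorphy for {Taxon 4, Taxon 7, Taxon 8, Taxon 9}.
Most parsimonious ingroup topology: ((((Taxon 4,Taxon 9),Taxon 8),Taxon 7),Taxon 1).
Taxon 4 and Taxon 9 form a cherry on this tree, so they are sister taxa.

Taxon 9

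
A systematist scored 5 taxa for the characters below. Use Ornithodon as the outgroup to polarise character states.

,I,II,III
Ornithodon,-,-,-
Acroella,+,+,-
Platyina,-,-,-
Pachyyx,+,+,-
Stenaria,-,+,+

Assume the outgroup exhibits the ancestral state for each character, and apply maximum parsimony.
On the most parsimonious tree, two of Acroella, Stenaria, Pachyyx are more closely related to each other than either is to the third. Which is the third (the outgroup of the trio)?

Stenaria

The outgroup has state '-' for every character, so '+' is the derived state throughout.
I (derived state '+') is shared by Acroella and Pachyyx — a synapomorphy uniting that clade.
Only Acroella, Pachyyx, and Stenaria show the derived state '+' for II, supporting them as a clade.
III (derived state '+') is unique to Stenaria (autapomorphy; uninformative for grouping).
Most parsimonious ingroup topology: (((Acroella,Pachyyx),Stenaria),Platyina).
Pachyyx and Acroella share a more recent common ancestor with each other than either does with Stenaria, so Stenaria is the least closely related of the three.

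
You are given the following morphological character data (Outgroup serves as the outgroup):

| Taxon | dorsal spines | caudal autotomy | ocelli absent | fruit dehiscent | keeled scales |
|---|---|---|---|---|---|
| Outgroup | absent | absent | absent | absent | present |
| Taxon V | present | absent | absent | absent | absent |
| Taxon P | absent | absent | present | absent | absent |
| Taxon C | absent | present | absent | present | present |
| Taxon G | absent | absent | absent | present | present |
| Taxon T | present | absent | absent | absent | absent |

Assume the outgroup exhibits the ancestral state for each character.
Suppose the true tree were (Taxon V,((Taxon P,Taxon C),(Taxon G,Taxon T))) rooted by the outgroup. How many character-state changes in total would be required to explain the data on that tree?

Map each character onto (Taxon V,((Taxon P,Taxon C),(Taxon G,Taxon T))) (rooted by Outgroup) and count the minimum state changes it requires (Fitch parsimony):
dorsal spines: 2; caudal autotomy: 1; ocelli absent: 1; fruit dehiscent: 2; keeled scales: 3.
Total tree length = 9.

9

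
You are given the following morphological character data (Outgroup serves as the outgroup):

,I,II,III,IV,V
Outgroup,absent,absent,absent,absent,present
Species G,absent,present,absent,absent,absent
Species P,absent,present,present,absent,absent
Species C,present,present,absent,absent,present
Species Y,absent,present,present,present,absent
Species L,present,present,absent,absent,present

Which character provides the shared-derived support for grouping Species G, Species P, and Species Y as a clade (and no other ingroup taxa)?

V

Character polarity is set by the outgroup: the derived state is whichever differs from the outgroup's state, so for V the derived state is 'absent', and for the remaining characters it is 'present'.
I: derived state 'present' in Species C and Species L only — synapomorphy for {Species C, Species L}.
All ingroup taxa share the derived state 'present' for II; it defines the ingroup but does not resolve relationships within it.
Only Species P and Species Y show the derived state 'present' for III, supporting them as a clade.
IV: derived state 'present' in Species Y only — an autapomorphy, so it tells us nothing about relationships among taxa.
Only Species G, Species P, and Species Y show the derived state 'absent' for V, supporting them as a clade.
Most parsimonious ingroup topology: ((Species G,(Species P,Species Y)),(Species C,Species L)).
The clade {Species G, Species P, Species Y} is supported by V: its derived state 'absent' occurs in exactly those taxa and in no other taxon (including the outgroup).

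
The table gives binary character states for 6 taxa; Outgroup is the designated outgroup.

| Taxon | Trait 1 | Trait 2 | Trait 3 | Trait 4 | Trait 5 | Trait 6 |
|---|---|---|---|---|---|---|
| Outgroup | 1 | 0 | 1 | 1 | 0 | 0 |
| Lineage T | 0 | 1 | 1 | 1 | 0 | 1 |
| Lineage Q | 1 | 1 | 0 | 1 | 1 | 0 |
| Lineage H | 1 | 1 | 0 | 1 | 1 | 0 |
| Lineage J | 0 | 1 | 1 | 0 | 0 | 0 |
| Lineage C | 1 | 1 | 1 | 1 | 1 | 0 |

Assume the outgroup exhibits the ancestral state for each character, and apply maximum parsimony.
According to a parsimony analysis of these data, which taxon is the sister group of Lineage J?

Character polarity is set by the outgroup: the derived state is whichever differs from the outgroup's state, so for Trait 1, Trait 3, Trait 4 the derived state is '0', and for the remaining characters it is '1'.
Only Lineage J and Lineage T show the derived state '0' for Trait 1, supporting them as a clade.
All ingroup taxa share the derived state '1' for Trait 2; it defines the ingroup but does not resolve relationships within it.
Only Lineage H and Lineage Q show the derived state '0' for Trait 3, supporting them as a clade.
Trait 4: derived state '0' in Lineage J only — an autapomorphy, so it tells us nothing about relationships among taxa.
Trait 5: derived state '1' in Lineage C, Lineage H, and Lineage Q only — synapomorphy for {Lineage C, Lineage H, Lineage Q}.
Trait 6 (derived state '1') is unique to Lineage T (autapomorphy; uninformative for grouping).
Most parsimonious ingroup topology: ((Lineage T,Lineage J),((Lineage Q,Lineage H),Lineage C)).
Lineage J and Lineage T form a cherry on this tree, so they are sister taxa.

Lineage T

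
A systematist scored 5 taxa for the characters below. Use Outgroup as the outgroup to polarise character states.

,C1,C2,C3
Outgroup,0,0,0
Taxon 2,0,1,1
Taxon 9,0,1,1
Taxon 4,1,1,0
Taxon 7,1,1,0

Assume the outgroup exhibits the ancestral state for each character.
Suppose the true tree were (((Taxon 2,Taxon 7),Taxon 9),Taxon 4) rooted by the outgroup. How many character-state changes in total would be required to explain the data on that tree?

Map each character onto (((Taxon 2,Taxon 7),Taxon 9),Taxon 4) (rooted by Outgroup) and count the minimum state changes it requires (Fitch parsimony):
C1: 2; C2: 1; C3: 2.
Total tree length = 5.

5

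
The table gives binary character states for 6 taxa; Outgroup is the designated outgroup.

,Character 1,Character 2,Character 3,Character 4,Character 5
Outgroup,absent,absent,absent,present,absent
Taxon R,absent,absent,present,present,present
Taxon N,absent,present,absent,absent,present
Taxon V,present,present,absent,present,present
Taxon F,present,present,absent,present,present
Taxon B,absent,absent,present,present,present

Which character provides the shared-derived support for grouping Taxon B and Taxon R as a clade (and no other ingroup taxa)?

Character polarity is set by the outgroup: the derived state is whichever differs from the outgroup's state, so for Character 4 the derived state is 'absent', and for the remaining characters it is 'present'.
Only Taxon F and Taxon V show the derived state 'present' for Character 1, supporting them as a clade.
Character 2: derived state 'present' in Taxon F, Taxon N, and Taxon V only — synapomorphy for {Taxon F, Taxon N, Taxon V}.
Character 3: derived state 'present' in Taxon B and Taxon R only — synapomorphy for {Taxon B, Taxon R}.
Character 4 (derived state 'absent') is unique to Taxon N (autapomorphy; uninformative for grouping).
Character 5 (derived state 'present') is shared by all ingroup taxa — unites the whole ingroup.
Most parsimonious ingroup topology: ((Taxon R,Taxon B),(Taxon N,(Taxon V,Taxon F))).
The clade {Taxon B, Taxon R} is supported by Character 3: its derived state 'present' occurs in exactly those taxa and in no other taxon (including the outgroup).

Character 3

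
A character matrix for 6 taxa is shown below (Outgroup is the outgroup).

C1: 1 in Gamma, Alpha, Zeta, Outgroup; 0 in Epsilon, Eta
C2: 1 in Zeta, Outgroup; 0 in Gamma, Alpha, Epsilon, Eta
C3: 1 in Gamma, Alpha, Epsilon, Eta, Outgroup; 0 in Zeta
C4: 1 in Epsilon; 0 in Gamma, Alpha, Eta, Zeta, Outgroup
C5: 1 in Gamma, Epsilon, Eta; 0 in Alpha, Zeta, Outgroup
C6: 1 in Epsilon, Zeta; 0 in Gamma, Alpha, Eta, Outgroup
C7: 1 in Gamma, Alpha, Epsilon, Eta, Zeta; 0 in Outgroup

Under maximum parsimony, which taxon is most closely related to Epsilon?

Eta

Character polarity is set by the outgroup: the derived state is whichever differs from the outgroup's state, so for C1, C2, C3 the derived state is '0', and for the remaining characters it is '1'.
C1 (derived state '0') is shared by Epsilon and Eta — a synapomorphy uniting that clade.
C2 (derived state '0') is shared by Alpha, Epsilon, Eta, and Gamma — a synapomorphy uniting that clade.
C3 (derived state '0') is unique to Zeta (autapomorphy; uninformative for grouping).
C4: derived state '1' in Epsilon only — an autapomorphy, so it tells us nothing about relationships among taxa.
Only Epsilon, Eta, and Gamma show the derived state '1' for C5, supporting them as a clade.
C6 (state '1') occurs in Epsilon and Zeta but conflicts with the nesting implied by the other characters — most parsimoniously interpreted as homoplasy.
C7 (derived state '1') is shared by all ingroup taxa — unites the whole ingroup.
Most parsimonious ingroup topology: ((Alpha,(Gamma,(Epsilon,Eta))),Zeta).
Epsilon and Eta form a cherry on this tree, so they are sister taxa.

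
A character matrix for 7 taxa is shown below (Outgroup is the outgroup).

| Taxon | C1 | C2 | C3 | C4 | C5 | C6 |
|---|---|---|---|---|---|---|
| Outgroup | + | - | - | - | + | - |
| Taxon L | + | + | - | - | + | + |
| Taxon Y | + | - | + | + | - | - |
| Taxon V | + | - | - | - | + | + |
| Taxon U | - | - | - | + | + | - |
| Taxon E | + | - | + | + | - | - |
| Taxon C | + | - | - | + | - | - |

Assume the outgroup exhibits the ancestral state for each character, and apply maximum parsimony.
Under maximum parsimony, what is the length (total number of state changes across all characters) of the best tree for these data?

6

Character polarity is set by the outgroup: the derived state is whichever differs from the outgroup's state, so for C1, C5 the derived state is '-', and for the remaining characters it is '+'.
C1 (derived state '-') is unique to Taxon U (autapomorphy; uninformative for grouping).
C2 (derived state '+') is unique to Taxon L (autapomorphy; uninformative for grouping).
Only Taxon E and Taxon Y show the derived state '+' for C3, supporting them as a clade.
Only Taxon C, Taxon E, Taxon U, and Taxon Y show the derived state '+' for C4, supporting them as a clade.
Only Taxon C, Taxon E, and Taxon Y show the derived state '-' for C5, supporting them as a clade.
Only Taxon L and Taxon V show the derived state '+' for C6, supporting them as a clade.
Most parsimonious ingroup topology: ((Taxon L,Taxon V),(((Taxon Y,Taxon E),Taxon C),Taxon U)).
Changes per character on this tree: C1: 1; C2: 1; C3: 1; C4: 1; C5: 1; C6: 1.
Total = 6.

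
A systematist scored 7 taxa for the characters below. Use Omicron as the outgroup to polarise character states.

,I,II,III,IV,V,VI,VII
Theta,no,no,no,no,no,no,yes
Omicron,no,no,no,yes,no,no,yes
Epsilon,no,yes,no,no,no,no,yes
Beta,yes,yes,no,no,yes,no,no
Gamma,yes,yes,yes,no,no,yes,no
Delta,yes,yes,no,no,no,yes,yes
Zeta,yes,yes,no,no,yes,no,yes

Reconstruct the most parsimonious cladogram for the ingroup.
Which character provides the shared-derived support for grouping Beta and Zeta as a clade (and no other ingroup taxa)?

V

Character polarity is set by the outgroup: the derived state is whichever differs from the outgroup's state, so for IV, VII the derived state is 'no', and for the remaining characters it is 'yes'.
Only Beta, Delta, Gamma, and Zeta show the derived state 'yes' for I, supporting them as a clade.
II: derived state 'yes' in Beta, Delta, Epsilon, Gamma, and Zeta only — synapomorphy for {Beta, Delta, Epsilon, Gamma, Zeta}.
III: derived state 'yes' in Gamma only — an autapomorphy, so it tells us nothing about relationships among taxa.
All ingroup taxa share the derived state 'no' for IV; it defines the ingroup but does not resolve relationships within it.
V (derived state 'yes') is shared by Beta and Zeta — a synapomorphy uniting that clade.
VI (derived state 'yes') is shared by Delta and Gamma — a synapomorphy uniting that clade.
VII (state 'no') occurs in Beta and Gamma but conflicts with the nesting implied by the other characters — most parsimoniously interpreted as homoplasy.
Most parsimonious ingroup topology: ((((Beta,Zeta),(Delta,Gamma)),Epsilon),Theta).
The clade {Beta, Zeta} is supported by V: its derived state 'yes' occurs in exactly those taxa and in no other taxon (including the outgroup).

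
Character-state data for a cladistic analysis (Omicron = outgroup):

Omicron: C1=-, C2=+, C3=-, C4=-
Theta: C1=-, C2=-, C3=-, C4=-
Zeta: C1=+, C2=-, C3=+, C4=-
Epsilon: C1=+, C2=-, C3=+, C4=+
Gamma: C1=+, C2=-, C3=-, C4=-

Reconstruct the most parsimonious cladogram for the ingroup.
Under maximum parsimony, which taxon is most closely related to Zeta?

Character polarity is set by the outgroup: the derived state is whichever differs from the outgroup's state, so for C2 the derived state is '-', and for the remaining characters it is '+'.
Only Epsilon, Gamma, and Zeta show the derived state '+' for C1, supporting them as a clade.
C2 (derived state '-') is shared by all ingroup taxa — unites the whole ingroup.
C3 (derived state '+') is shared by Epsilon and Zeta — a synapomorphy uniting that clade.
C4: derived state '+' in Epsilon only — an autapomorphy, so it tells us nothing about relationships among taxa.
Most parsimonious ingroup topology: (Theta,((Zeta,Epsilon),Gamma)).
Zeta and Epsilon form a cherry on this tree, so they are sister taxa.

Epsilon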